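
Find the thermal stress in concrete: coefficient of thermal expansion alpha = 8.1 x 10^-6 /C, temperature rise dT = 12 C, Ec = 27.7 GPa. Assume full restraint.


sigma = alpha * dT * Ec
= 8.1e-6 * 12 * 27.7 * 1000
= 2.692 MPa

2.692


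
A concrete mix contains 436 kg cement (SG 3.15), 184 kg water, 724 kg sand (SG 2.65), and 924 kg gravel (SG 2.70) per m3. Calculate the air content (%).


Vol cement = 436 / (3.15 * 1000) = 0.138413 m3
Vol water = 184 / 1000 = 0.184 m3
Vol sand = 724 / (2.65 * 1000) = 0.273208 m3
Vol gravel = 924 / (2.70 * 1000) = 0.342222 m3
Total solid + water volume = 0.937842 m3
Air = (1 - 0.937842) * 100 = 6.22%

6.22


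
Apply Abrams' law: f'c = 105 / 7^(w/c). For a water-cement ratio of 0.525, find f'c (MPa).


f'c = 105 / 7^0.525
= 105 / 2.778
= 37.8 MPa

37.8


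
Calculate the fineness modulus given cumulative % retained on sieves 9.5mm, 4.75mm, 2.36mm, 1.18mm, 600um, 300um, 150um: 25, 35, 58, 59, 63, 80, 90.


FM = sum(cumulative % retained) / 100
= 410 / 100
= 4.1

4.1


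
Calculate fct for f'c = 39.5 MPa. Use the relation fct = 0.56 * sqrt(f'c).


fct = 0.56 * sqrt(39.5)
= 0.56 * 6.285
= 3.52 MPa

3.52


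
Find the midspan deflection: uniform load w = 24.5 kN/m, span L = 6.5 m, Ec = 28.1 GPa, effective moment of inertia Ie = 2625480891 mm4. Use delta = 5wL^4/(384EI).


Convert: L = 6.5 m = 6500 mm, Ec = 28.1 GPa = 28100 MPa
delta = 5 * 24.5 * 6500^4 / (384 * 28100 * 2625480891)
= 7.72 mm

7.72


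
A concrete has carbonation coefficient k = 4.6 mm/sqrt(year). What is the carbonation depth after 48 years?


depth = k * sqrt(t)
= 4.6 * sqrt(48)
= 31.87 mm

31.87


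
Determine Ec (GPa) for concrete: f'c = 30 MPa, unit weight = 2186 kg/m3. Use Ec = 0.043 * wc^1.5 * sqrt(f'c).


Ec = 0.043 * 2186^1.5 * sqrt(30) / 1000
= 24.07 GPa

24.07


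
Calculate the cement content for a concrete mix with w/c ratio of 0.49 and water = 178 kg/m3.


Cement = water / (w/c)
= 178 / 0.49
= 363.3 kg/m3

363.3


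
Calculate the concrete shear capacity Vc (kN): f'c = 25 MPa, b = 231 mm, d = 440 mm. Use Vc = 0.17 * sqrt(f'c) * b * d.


Vc = 0.17 * sqrt(25) * 231 * 440 / 1000
= 86.39 kN

86.39


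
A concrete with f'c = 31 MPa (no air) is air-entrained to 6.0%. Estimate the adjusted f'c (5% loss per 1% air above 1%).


Strength loss = (6.0 - 1) * 5 = 25.0%
f'c = 31 * (1 - 25.0/100)
= 23.25 MPa

23.25


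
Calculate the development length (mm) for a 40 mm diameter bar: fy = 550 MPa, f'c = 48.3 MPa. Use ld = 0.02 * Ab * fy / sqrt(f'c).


Ab = pi * 40^2 / 4 = 1256.637 mm2
ld = 0.02 * 1256.637 * 550 / sqrt(48.3)
= 1989.0 mm

1989.0


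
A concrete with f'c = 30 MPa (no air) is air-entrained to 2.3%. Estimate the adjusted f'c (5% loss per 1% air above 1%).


Strength loss = (2.3 - 1) * 5 = 6.5%
f'c = 30 * (1 - 6.5/100)
= 28.05 MPa

28.05


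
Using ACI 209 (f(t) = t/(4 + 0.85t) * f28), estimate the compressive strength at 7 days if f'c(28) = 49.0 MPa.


f(7) = 7 / (4 + 0.85 * 7) * 49.0
= 7 / 9.95 * 49.0
= 34.47 MPa

34.47


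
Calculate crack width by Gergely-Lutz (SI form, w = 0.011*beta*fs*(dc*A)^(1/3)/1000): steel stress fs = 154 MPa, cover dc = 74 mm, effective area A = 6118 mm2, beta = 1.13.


w = 0.011 * beta * fs * (dc * A)^(1/3) / 1000
= 0.011 * 1.13 * 154 * (74 * 6118)^(1/3) / 1000
= 0.147 mm

0.147


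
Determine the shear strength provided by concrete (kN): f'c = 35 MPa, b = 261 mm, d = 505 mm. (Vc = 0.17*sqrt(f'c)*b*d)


Vc = 0.17 * sqrt(35) * 261 * 505 / 1000
= 132.56 kN

132.56


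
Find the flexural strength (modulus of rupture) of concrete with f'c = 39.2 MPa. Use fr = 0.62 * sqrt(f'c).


fr = 0.62 * sqrt(39.2)
= 3.882 MPa

3.882


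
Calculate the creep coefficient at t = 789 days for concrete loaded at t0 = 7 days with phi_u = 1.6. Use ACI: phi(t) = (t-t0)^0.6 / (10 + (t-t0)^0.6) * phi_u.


dt = 789 - 7 = 782
phi = 782^0.6 / (10 + 782^0.6) * 1.6
= 1.352

1.352


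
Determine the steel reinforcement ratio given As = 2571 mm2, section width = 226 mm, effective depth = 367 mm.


rho = As / (b * d)
= 2571 / (226 * 367)
= 0.031

0.031


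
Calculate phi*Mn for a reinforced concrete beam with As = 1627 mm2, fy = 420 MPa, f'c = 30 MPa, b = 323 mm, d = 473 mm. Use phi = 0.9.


a = As * fy / (0.85 * f'c * b)
= 1627 * 420 / (0.85 * 30 * 323)
= 82.9649 mm
Mn = As * fy * (d - a/2) / 10^6
= 294.8732 kN-m
phi*Mn = 0.9 * 294.8732 = 265.39 kN-m

265.39


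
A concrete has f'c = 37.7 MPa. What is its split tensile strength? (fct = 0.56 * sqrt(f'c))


fct = 0.56 * sqrt(37.7)
= 0.56 * 6.14
= 3.438 MPa

3.438


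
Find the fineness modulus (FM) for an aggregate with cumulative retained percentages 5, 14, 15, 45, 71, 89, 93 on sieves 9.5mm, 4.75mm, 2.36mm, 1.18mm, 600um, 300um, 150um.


FM = sum(cumulative % retained) / 100
= 332 / 100
= 3.32

3.32


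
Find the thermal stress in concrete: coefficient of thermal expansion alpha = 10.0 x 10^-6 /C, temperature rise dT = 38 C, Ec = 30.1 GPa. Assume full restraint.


sigma = alpha * dT * Ec
= 10.0e-6 * 38 * 30.1 * 1000
= 11.438 MPa

11.438


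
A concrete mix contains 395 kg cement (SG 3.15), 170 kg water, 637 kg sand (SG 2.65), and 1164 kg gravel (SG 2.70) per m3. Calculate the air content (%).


Vol cement = 395 / (3.15 * 1000) = 0.125397 m3
Vol water = 170 / 1000 = 0.17 m3
Vol sand = 637 / (2.65 * 1000) = 0.240377 m3
Vol gravel = 1164 / (2.70 * 1000) = 0.431111 m3
Total solid + water volume = 0.966885 m3
Air = (1 - 0.966885) * 100 = 3.31%

3.31


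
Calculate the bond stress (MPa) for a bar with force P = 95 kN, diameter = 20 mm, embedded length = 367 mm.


u = P / (pi * db * ld)
= 95 * 1000 / (pi * 20 * 367)
= 4.12 MPa

4.12


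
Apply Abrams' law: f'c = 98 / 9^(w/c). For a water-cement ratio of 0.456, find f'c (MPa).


f'c = 98 / 9^0.456
= 98 / 2.724
= 35.98 MPa

35.98


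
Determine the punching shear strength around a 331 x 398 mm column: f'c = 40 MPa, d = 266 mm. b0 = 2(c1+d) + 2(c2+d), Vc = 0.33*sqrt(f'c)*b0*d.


b0 = 2*(331 + 266) + 2*(398 + 266) = 2522 mm
Vc = 0.33 * sqrt(40) * 2522 * 266 / 1000
= 1400.14 kN

1400.14


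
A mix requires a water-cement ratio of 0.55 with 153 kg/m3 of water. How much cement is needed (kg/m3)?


Cement = water / (w/c)
= 153 / 0.55
= 278.2 kg/m3

278.2


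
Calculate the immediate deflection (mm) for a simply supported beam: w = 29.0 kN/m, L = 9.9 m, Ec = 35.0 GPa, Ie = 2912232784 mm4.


Convert: L = 9.9 m = 9900 mm, Ec = 35.0 GPa = 35000 MPa
delta = 5 * 29.0 * 9900^4 / (384 * 35000 * 2912232784)
= 35.59 mm

35.59


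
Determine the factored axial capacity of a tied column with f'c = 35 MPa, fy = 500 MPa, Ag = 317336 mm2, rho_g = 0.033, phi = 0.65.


Ast = rho * Ag = 0.033 * 317336 = 10472.088 mm2
phi*Pn = 0.65 * 0.80 * (0.85 * 35 * (317336 - 10472.088) + 500 * 10472.088) / 1000
= 7469.93 kN

7469.93


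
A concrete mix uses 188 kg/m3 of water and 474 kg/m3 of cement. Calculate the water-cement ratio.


w/c = water / cement
w/c = 188 / 474 = 0.397

0.397


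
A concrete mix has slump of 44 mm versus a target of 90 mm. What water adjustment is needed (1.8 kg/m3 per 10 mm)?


Difference = 90 - 44 = 46 mm
Water adjustment = 46 * 1.8 / 10 = 8.3 kg/m3

8.3


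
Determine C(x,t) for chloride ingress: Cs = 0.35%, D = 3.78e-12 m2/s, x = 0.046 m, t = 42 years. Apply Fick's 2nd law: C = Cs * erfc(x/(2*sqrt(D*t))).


t_seconds = 42 * 365.25 * 24 * 3600 = 1325419200.0 s
arg = 0.046 / (2 * sqrt(3.78e-12 * 1325419200.0))
= 0.3249
erfc(0.3249) = 0.6458
C = 0.35 * 0.6458 = 0.226%

0.226


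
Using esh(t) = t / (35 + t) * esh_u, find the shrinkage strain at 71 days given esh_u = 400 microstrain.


esh(71) = 71 / (35 + 71) * 400
= 71 / 106 * 400
= 267.9 microstrain

267.9


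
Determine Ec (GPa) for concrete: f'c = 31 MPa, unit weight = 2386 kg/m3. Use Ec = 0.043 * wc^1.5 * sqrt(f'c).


Ec = 0.043 * 2386^1.5 * sqrt(31) / 1000
= 27.9 GPa

27.9


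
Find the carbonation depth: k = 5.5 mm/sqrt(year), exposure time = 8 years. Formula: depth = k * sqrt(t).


depth = k * sqrt(t)
= 5.5 * sqrt(8)
= 15.56 mm

15.56


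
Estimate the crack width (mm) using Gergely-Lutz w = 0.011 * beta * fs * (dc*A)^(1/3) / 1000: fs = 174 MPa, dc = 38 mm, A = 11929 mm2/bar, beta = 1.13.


w = 0.011 * beta * fs * (dc * A)^(1/3) / 1000
= 0.011 * 1.13 * 174 * (38 * 11929)^(1/3) / 1000
= 0.166 mm

0.166


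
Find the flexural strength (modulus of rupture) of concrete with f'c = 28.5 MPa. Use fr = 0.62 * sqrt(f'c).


fr = 0.62 * sqrt(28.5)
= 3.31 MPa

3.31


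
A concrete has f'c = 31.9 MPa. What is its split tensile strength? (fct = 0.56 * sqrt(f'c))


fct = 0.56 * sqrt(31.9)
= 0.56 * 5.648
= 3.163 MPa

3.163


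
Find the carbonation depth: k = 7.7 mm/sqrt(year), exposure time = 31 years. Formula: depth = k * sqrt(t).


depth = k * sqrt(t)
= 7.7 * sqrt(31)
= 42.87 mm

42.87


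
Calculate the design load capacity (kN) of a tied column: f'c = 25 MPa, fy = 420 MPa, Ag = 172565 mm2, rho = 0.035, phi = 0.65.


Ast = rho * Ag = 0.035 * 172565 = 6039.775 mm2
phi*Pn = 0.65 * 0.80 * (0.85 * 25 * (172565 - 6039.775) + 420 * 6039.775) / 1000
= 3159.19 kN

3159.19


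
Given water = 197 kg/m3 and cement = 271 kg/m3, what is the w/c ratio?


w/c = water / cement
w/c = 197 / 271 = 0.727

0.727


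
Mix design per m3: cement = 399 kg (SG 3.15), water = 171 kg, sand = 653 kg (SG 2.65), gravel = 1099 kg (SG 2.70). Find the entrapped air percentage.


Vol cement = 399 / (3.15 * 1000) = 0.126667 m3
Vol water = 171 / 1000 = 0.171 m3
Vol sand = 653 / (2.65 * 1000) = 0.246415 m3
Vol gravel = 1099 / (2.70 * 1000) = 0.407037 m3
Total solid + water volume = 0.951119 m3
Air = (1 - 0.951119) * 100 = 4.89%

4.89


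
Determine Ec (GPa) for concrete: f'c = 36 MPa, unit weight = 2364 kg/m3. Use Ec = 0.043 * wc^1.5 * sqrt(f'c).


Ec = 0.043 * 2364^1.5 * sqrt(36) / 1000
= 29.65 GPa

29.65


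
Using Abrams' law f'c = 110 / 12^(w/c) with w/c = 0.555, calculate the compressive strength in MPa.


f'c = 110 / 12^0.555
= 110 / 3.971
= 27.7 MPa

27.7


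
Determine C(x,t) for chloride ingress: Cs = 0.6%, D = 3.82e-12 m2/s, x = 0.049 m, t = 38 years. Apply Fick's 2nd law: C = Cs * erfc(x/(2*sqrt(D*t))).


t_seconds = 38 * 365.25 * 24 * 3600 = 1199188800.0 s
arg = 0.049 / (2 * sqrt(3.82e-12 * 1199188800.0))
= 0.362
erfc(0.362) = 0.6087
C = 0.6 * 0.6087 = 0.3652%

0.3652


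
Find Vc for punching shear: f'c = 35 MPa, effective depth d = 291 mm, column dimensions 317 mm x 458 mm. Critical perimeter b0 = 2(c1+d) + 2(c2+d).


b0 = 2*(317 + 291) + 2*(458 + 291) = 2714 mm
Vc = 0.33 * sqrt(35) * 2714 * 291 / 1000
= 1541.88 kN

1541.88


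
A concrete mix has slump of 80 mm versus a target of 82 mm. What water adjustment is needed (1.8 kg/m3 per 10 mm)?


Difference = 82 - 80 = 2 mm
Water adjustment = 2 * 1.8 / 10 = 0.4 kg/m3

0.4


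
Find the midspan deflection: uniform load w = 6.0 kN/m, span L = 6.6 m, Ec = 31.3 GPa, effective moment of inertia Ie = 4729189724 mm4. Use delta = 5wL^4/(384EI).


Convert: L = 6.6 m = 6600 mm, Ec = 31.3 GPa = 31300 MPa
delta = 5 * 6.0 * 6600^4 / (384 * 31300 * 4729189724)
= 1.0 mm

1.0


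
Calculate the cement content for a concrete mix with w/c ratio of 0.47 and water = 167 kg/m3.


Cement = water / (w/c)
= 167 / 0.47
= 355.3 kg/m3

355.3


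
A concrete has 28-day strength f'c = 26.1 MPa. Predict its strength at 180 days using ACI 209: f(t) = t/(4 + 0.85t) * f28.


f(180) = 180 / (4 + 0.85 * 180) * 26.1
= 180 / 157.0 * 26.1
= 29.92 MPa

29.92


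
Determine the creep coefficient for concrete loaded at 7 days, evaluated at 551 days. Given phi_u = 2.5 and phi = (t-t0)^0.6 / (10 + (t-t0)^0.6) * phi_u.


dt = 551 - 7 = 544
phi = 544^0.6 / (10 + 544^0.6) * 2.5
= 2.035

2.035


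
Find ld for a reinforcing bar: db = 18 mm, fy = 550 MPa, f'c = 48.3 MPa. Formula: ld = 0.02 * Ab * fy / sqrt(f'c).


Ab = pi * 18^2 / 4 = 254.469 mm2
ld = 0.02 * 254.469 * 550 / sqrt(48.3)
= 402.8 mm

402.8


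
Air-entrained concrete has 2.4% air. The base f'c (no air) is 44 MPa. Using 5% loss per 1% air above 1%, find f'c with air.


Strength loss = (2.4 - 1) * 5 = 7.0%
f'c = 44 * (1 - 7.0/100)
= 40.92 MPa

40.92


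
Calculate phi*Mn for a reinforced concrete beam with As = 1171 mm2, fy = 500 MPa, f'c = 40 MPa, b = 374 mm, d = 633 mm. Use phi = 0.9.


a = As * fy / (0.85 * f'c * b)
= 1171 * 500 / (0.85 * 40 * 374)
= 46.0444 mm
Mn = As * fy * (d - a/2) / 10^6
= 357.142 kN-m
phi*Mn = 0.9 * 357.142 = 321.43 kN-m

321.43


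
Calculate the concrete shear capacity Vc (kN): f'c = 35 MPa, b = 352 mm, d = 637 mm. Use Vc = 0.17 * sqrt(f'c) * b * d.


Vc = 0.17 * sqrt(35) * 352 * 637 / 1000
= 225.51 kN

225.51


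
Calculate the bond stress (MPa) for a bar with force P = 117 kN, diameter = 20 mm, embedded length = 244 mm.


u = P / (pi * db * ld)
= 117 * 1000 / (pi * 20 * 244)
= 7.632 MPa

7.632


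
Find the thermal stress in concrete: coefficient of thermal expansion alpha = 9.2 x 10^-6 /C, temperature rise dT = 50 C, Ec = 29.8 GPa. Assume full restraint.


sigma = alpha * dT * Ec
= 9.2e-6 * 50 * 29.8 * 1000
= 13.708 MPa

13.708


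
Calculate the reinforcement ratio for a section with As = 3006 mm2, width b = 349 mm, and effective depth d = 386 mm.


rho = As / (b * d)
= 3006 / (349 * 386)
= 0.0223

0.0223


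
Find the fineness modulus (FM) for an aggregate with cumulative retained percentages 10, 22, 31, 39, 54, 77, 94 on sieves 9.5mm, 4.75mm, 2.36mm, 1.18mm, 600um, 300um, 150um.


FM = sum(cumulative % retained) / 100
= 327 / 100
= 3.27

3.27


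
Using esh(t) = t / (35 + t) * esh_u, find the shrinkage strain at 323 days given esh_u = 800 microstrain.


esh(323) = 323 / (35 + 323) * 800
= 323 / 358 * 800
= 721.8 microstrain

721.8


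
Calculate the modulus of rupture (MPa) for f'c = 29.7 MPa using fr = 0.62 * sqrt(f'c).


fr = 0.62 * sqrt(29.7)
= 3.379 MPa

3.379


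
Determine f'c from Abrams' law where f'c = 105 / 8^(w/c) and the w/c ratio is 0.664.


f'c = 105 / 8^0.664
= 105 / 3.978
= 26.4 MPa

26.4


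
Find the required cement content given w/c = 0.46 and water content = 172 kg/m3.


Cement = water / (w/c)
= 172 / 0.46
= 373.9 kg/m3

373.9


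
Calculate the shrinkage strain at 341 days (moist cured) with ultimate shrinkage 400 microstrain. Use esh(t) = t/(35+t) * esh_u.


esh(341) = 341 / (35 + 341) * 400
= 341 / 376 * 400
= 362.8 microstrain

362.8


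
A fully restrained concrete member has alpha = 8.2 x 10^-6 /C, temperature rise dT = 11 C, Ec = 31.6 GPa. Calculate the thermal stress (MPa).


sigma = alpha * dT * Ec
= 8.2e-6 * 11 * 31.6 * 1000
= 2.85 MPa

2.85


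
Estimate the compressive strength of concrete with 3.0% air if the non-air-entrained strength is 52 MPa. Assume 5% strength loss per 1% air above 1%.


Strength loss = (3.0 - 1) * 5 = 10.0%
f'c = 52 * (1 - 10.0/100)
= 46.8 MPa

46.8


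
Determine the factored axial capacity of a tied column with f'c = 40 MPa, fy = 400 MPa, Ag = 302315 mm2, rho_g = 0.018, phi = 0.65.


Ast = rho * Ag = 0.018 * 302315 = 5441.67 mm2
phi*Pn = 0.65 * 0.80 * (0.85 * 40 * (302315 - 5441.67) + 400 * 5441.67) / 1000
= 6380.59 kN

6380.59


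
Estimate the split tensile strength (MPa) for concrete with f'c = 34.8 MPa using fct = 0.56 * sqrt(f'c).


fct = 0.56 * sqrt(34.8)
= 0.56 * 5.899
= 3.304 MPa

3.304


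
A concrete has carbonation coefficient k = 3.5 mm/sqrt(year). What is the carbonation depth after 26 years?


depth = k * sqrt(t)
= 3.5 * sqrt(26)
= 17.85 mm

17.85


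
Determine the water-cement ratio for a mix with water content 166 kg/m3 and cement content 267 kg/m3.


w/c = water / cement
w/c = 166 / 267 = 0.622

0.622


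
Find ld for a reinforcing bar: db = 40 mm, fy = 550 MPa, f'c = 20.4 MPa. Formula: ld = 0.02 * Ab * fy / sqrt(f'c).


Ab = pi * 40^2 / 4 = 1256.637 mm2
ld = 0.02 * 1256.637 * 550 / sqrt(20.4)
= 3060.5 mm

3060.5


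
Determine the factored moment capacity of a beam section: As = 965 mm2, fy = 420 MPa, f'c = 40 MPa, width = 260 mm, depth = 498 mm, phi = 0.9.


a = As * fy / (0.85 * f'c * b)
= 965 * 420 / (0.85 * 40 * 260)
= 45.8484 mm
Mn = As * fy * (d - a/2) / 10^6
= 192.5482 kN-m
phi*Mn = 0.9 * 192.5482 = 173.29 kN-m

173.29


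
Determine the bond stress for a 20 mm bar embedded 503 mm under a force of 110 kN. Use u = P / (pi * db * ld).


u = P / (pi * db * ld)
= 110 * 1000 / (pi * 20 * 503)
= 3.481 MPa

3.481


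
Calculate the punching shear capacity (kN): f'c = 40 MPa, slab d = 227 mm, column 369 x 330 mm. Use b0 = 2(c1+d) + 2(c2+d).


b0 = 2*(369 + 227) + 2*(330 + 227) = 2306 mm
Vc = 0.33 * sqrt(40) * 2306 * 227 / 1000
= 1092.52 kN

1092.52


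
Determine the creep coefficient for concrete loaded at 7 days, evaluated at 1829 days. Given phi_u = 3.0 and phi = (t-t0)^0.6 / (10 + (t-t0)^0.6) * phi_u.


dt = 1829 - 7 = 1822
phi = 1822^0.6 / (10 + 1822^0.6) * 3.0
= 2.701

2.701


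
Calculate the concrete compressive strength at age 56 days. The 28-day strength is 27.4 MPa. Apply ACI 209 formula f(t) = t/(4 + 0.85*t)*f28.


f(56) = 56 / (4 + 0.85 * 56) * 27.4
= 56 / 51.6 * 27.4
= 29.74 MPa

29.74


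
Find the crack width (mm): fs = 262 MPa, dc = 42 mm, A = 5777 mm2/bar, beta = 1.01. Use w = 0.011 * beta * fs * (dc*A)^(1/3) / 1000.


w = 0.011 * beta * fs * (dc * A)^(1/3) / 1000
= 0.011 * 1.01 * 262 * (42 * 5777)^(1/3) / 1000
= 0.182 mm

0.182


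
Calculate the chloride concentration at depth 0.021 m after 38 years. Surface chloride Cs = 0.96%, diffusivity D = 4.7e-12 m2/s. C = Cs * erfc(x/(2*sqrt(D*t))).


t_seconds = 38 * 365.25 * 24 * 3600 = 1199188800.0 s
arg = 0.021 / (2 * sqrt(4.7e-12 * 1199188800.0))
= 0.1399
erfc(0.1399) = 0.8432
C = 0.96 * 0.8432 = 0.8095%

0.8095


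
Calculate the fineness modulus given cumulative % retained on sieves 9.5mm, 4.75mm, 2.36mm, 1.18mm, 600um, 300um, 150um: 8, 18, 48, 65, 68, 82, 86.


FM = sum(cumulative % retained) / 100
= 375 / 100
= 3.75

3.75


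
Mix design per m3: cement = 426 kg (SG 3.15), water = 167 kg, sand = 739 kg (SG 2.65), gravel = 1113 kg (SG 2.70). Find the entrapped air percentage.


Vol cement = 426 / (3.15 * 1000) = 0.135238 m3
Vol water = 167 / 1000 = 0.167 m3
Vol sand = 739 / (2.65 * 1000) = 0.278868 m3
Vol gravel = 1113 / (2.70 * 1000) = 0.412222 m3
Total solid + water volume = 0.993328 m3
Air = (1 - 0.993328) * 100 = 0.67%

0.67


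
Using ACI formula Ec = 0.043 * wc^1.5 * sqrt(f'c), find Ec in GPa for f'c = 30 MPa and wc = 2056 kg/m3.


Ec = 0.043 * 2056^1.5 * sqrt(30) / 1000
= 21.96 GPa

21.96


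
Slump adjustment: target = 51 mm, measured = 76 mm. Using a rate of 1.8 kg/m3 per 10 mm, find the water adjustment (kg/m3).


Difference = 51 - 76 = -25 mm
Water adjustment = -25 * 1.8 / 10 = -4.5 kg/m3

-4.5


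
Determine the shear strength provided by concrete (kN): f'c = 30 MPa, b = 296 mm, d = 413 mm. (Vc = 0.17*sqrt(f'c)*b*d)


Vc = 0.17 * sqrt(30) * 296 * 413 / 1000
= 113.83 kN

113.83


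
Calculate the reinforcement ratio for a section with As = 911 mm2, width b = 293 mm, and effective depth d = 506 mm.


rho = As / (b * d)
= 911 / (293 * 506)
= 0.0061

0.0061


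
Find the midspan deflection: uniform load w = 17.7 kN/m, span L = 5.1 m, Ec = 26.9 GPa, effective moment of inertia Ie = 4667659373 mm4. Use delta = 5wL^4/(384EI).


Convert: L = 5.1 m = 5100 mm, Ec = 26.9 GPa = 26900 MPa
delta = 5 * 17.7 * 5100^4 / (384 * 26900 * 4667659373)
= 1.24 mm

1.24


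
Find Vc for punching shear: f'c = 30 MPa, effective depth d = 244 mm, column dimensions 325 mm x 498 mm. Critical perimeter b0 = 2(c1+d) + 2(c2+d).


b0 = 2*(325 + 244) + 2*(498 + 244) = 2622 mm
Vc = 0.33 * sqrt(30) * 2622 * 244 / 1000
= 1156.37 kN

1156.37


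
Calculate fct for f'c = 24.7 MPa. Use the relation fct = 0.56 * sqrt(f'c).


fct = 0.56 * sqrt(24.7)
= 0.56 * 4.97
= 2.783 MPa

2.783


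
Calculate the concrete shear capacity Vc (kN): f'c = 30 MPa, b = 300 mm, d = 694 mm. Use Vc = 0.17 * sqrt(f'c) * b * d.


Vc = 0.17 * sqrt(30) * 300 * 694 / 1000
= 193.86 kN

193.86


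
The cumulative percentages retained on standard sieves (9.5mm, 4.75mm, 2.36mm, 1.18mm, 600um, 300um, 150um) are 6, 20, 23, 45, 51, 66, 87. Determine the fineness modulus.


FM = sum(cumulative % retained) / 100
= 298 / 100
= 2.98

2.98


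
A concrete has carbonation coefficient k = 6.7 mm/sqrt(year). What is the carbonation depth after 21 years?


depth = k * sqrt(t)
= 6.7 * sqrt(21)
= 30.7 mm

30.7


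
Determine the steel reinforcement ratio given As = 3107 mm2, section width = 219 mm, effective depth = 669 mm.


rho = As / (b * d)
= 3107 / (219 * 669)
= 0.0212

0.0212


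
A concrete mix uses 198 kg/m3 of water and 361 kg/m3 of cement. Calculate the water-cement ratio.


w/c = water / cement
w/c = 198 / 361 = 0.548

0.548


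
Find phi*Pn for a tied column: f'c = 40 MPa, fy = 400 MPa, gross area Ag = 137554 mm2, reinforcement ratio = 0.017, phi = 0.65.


Ast = rho * Ag = 0.017 * 137554 = 2338.418 mm2
phi*Pn = 0.65 * 0.80 * (0.85 * 40 * (137554 - 2338.418) + 400 * 2338.418) / 1000
= 2877.0 kN

2877.0


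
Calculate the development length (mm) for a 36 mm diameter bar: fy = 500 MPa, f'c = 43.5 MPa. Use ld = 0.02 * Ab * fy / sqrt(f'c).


Ab = pi * 36^2 / 4 = 1017.876 mm2
ld = 0.02 * 1017.876 * 500 / sqrt(43.5)
= 1543.3 mm

1543.3


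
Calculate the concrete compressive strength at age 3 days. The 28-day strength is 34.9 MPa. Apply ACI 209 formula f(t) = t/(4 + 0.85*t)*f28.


f(3) = 3 / (4 + 0.85 * 3) * 34.9
= 3 / 6.55 * 34.9
= 15.98 MPa

15.98


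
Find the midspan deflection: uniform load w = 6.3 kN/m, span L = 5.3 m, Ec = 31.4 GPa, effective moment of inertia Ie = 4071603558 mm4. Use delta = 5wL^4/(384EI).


Convert: L = 5.3 m = 5300 mm, Ec = 31.4 GPa = 31400 MPa
delta = 5 * 6.3 * 5300^4 / (384 * 31400 * 4071603558)
= 0.51 mm

0.51


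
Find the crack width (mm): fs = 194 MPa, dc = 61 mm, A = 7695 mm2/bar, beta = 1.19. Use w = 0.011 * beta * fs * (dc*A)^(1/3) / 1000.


w = 0.011 * beta * fs * (dc * A)^(1/3) / 1000
= 0.011 * 1.19 * 194 * (61 * 7695)^(1/3) / 1000
= 0.197 mm

0.197


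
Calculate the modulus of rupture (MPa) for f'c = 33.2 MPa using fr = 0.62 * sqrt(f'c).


fr = 0.62 * sqrt(33.2)
= 3.572 MPa

3.572


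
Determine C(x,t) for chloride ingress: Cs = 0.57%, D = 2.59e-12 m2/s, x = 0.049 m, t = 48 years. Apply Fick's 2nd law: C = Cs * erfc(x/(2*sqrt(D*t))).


t_seconds = 48 * 365.25 * 24 * 3600 = 1514764800.0 s
arg = 0.049 / (2 * sqrt(2.59e-12 * 1514764800.0))
= 0.3912
erfc(0.3912) = 0.5801
C = 0.57 * 0.5801 = 0.3307%

0.3307


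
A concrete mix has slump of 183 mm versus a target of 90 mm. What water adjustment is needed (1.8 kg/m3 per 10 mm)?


Difference = 90 - 183 = -93 mm
Water adjustment = -93 * 1.8 / 10 = -16.7 kg/m3

-16.7


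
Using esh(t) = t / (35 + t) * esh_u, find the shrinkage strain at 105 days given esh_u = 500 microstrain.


esh(105) = 105 / (35 + 105) * 500
= 105 / 140 * 500
= 375.0 microstrain

375.0


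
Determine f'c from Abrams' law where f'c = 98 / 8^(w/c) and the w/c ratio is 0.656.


f'c = 98 / 8^0.656
= 98 / 3.912
= 25.05 MPa

25.05


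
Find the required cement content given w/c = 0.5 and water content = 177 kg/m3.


Cement = water / (w/c)
= 177 / 0.5
= 354.0 kg/m3

354.0


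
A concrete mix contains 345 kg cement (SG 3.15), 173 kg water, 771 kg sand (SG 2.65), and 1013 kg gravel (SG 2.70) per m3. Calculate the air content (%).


Vol cement = 345 / (3.15 * 1000) = 0.109524 m3
Vol water = 173 / 1000 = 0.173 m3
Vol sand = 771 / (2.65 * 1000) = 0.290943 m3
Vol gravel = 1013 / (2.70 * 1000) = 0.375185 m3
Total solid + water volume = 0.948652 m3
Air = (1 - 0.948652) * 100 = 5.13%

5.13


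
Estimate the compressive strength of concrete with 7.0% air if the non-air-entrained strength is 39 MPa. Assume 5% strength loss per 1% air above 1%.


Strength loss = (7.0 - 1) * 5 = 30.0%
f'c = 39 * (1 - 30.0/100)
= 27.3 MPa

27.3


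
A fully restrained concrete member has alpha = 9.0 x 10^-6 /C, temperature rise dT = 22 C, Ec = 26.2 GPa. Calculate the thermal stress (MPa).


sigma = alpha * dT * Ec
= 9.0e-6 * 22 * 26.2 * 1000
= 5.188 MPa

5.188


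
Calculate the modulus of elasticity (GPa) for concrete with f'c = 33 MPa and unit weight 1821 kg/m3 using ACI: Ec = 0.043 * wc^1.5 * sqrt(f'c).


Ec = 0.043 * 1821^1.5 * sqrt(33) / 1000
= 19.2 GPa

19.2


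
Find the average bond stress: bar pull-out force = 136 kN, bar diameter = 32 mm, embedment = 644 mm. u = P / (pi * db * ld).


u = P / (pi * db * ld)
= 136 * 1000 / (pi * 32 * 644)
= 2.101 MPa

2.101


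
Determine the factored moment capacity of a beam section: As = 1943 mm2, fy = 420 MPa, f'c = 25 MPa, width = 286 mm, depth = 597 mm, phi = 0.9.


a = As * fy / (0.85 * f'c * b)
= 1943 * 420 / (0.85 * 25 * 286)
= 134.2756 mm
Mn = As * fy * (d - a/2) / 10^6
= 432.3993 kN-m
phi*Mn = 0.9 * 432.3993 = 389.16 kN-m

389.16


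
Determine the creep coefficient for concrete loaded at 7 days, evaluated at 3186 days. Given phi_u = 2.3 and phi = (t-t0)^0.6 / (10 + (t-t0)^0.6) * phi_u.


dt = 3186 - 7 = 3179
phi = 3179^0.6 / (10 + 3179^0.6) * 2.3
= 2.131

2.131


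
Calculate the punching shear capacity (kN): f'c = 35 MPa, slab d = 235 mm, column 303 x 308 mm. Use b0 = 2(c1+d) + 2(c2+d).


b0 = 2*(303 + 235) + 2*(308 + 235) = 2162 mm
Vc = 0.33 * sqrt(35) * 2162 * 235 / 1000
= 991.91 kN

991.91


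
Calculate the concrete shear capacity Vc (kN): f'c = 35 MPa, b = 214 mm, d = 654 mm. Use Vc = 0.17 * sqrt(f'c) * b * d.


Vc = 0.17 * sqrt(35) * 214 * 654 / 1000
= 140.76 kN

140.76


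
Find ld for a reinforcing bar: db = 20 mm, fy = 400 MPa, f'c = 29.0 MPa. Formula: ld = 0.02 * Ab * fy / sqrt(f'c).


Ab = pi * 20^2 / 4 = 314.159 mm2
ld = 0.02 * 314.159 * 400 / sqrt(29.0)
= 466.7 mm

466.7


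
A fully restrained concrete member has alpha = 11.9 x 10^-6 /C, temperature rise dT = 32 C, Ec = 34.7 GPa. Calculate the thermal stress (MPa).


sigma = alpha * dT * Ec
= 11.9e-6 * 32 * 34.7 * 1000
= 13.214 MPa

13.214


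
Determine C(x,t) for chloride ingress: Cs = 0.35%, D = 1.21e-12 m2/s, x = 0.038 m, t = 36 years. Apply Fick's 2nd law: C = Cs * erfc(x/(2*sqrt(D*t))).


t_seconds = 36 * 365.25 * 24 * 3600 = 1136073600.0 s
arg = 0.038 / (2 * sqrt(1.21e-12 * 1136073600.0))
= 0.5125
erfc(0.5125) = 0.4686
C = 0.35 * 0.4686 = 0.164%

0.164


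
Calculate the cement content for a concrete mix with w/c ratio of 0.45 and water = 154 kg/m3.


Cement = water / (w/c)
= 154 / 0.45
= 342.2 kg/m3

342.2


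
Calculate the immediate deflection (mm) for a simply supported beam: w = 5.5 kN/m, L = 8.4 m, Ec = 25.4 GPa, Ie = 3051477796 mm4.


Convert: L = 8.4 m = 8400 mm, Ec = 25.4 GPa = 25400 MPa
delta = 5 * 5.5 * 8400^4 / (384 * 25400 * 3051477796)
= 4.6 mm

4.6


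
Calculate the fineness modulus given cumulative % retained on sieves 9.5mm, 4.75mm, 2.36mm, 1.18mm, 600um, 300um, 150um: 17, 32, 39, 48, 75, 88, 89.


FM = sum(cumulative % retained) / 100
= 388 / 100
= 3.88

3.88


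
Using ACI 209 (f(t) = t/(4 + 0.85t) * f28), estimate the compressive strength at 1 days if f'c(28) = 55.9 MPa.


f(1) = 1 / (4 + 0.85 * 1) * 55.9
= 1 / 4.85 * 55.9
= 11.53 MPa

11.53


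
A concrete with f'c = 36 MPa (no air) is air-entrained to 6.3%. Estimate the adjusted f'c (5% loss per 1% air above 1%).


Strength loss = (6.3 - 1) * 5 = 26.5%
f'c = 36 * (1 - 26.5/100)
= 26.46 MPa

26.46


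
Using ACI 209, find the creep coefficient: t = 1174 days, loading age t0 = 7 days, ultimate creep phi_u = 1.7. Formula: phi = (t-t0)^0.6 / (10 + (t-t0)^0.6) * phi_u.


dt = 1174 - 7 = 1167
phi = 1167^0.6 / (10 + 1167^0.6) * 1.7
= 1.485

1.485


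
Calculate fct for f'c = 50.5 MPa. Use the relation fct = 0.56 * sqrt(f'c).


fct = 0.56 * sqrt(50.5)
= 0.56 * 7.106
= 3.98 MPa

3.98


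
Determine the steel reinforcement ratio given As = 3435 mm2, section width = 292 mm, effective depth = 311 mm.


rho = As / (b * d)
= 3435 / (292 * 311)
= 0.0378

0.0378


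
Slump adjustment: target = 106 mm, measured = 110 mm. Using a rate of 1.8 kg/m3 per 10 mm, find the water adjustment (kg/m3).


Difference = 106 - 110 = -4 mm
Water adjustment = -4 * 1.8 / 10 = -0.7 kg/m3

-0.7


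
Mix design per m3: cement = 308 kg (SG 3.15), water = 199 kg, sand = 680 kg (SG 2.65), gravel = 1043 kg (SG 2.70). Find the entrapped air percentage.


Vol cement = 308 / (3.15 * 1000) = 0.097778 m3
Vol water = 199 / 1000 = 0.199 m3
Vol sand = 680 / (2.65 * 1000) = 0.256604 m3
Vol gravel = 1043 / (2.70 * 1000) = 0.386296 m3
Total solid + water volume = 0.939678 m3
Air = (1 - 0.939678) * 100 = 6.03%

6.03


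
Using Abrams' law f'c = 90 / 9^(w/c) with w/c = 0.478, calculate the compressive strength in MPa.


f'c = 90 / 9^0.478
= 90 / 2.858
= 31.49 MPa

31.49


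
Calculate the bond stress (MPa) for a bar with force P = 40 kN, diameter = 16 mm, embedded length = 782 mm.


u = P / (pi * db * ld)
= 40 * 1000 / (pi * 16 * 782)
= 1.018 MPa

1.018


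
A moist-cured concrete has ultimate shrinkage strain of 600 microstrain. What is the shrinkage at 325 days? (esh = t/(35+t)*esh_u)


esh(325) = 325 / (35 + 325) * 600
= 325 / 360 * 600
= 541.7 microstrain

541.7


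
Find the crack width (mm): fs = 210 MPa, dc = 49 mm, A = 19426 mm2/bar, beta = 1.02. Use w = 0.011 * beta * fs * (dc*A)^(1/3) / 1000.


w = 0.011 * beta * fs * (dc * A)^(1/3) / 1000
= 0.011 * 1.02 * 210 * (49 * 19426)^(1/3) / 1000
= 0.232 mm

0.232


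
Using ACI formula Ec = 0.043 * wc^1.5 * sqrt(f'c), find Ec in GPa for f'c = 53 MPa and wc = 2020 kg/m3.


Ec = 0.043 * 2020^1.5 * sqrt(53) / 1000
= 28.42 GPa

28.42


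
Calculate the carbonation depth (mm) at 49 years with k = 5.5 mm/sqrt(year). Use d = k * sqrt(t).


depth = k * sqrt(t)
= 5.5 * sqrt(49)
= 38.5 mm

38.5


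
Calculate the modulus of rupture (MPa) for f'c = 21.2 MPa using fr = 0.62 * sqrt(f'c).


fr = 0.62 * sqrt(21.2)
= 2.855 MPa

2.855


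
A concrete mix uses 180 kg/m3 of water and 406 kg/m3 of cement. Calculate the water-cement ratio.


w/c = water / cement
w/c = 180 / 406 = 0.443

0.443


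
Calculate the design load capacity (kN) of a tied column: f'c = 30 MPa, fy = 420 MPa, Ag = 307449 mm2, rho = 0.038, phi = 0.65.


Ast = rho * Ag = 0.038 * 307449 = 11683.062 mm2
phi*Pn = 0.65 * 0.80 * (0.85 * 30 * (307449 - 11683.062) + 420 * 11683.062) / 1000
= 6473.44 kN

6473.44


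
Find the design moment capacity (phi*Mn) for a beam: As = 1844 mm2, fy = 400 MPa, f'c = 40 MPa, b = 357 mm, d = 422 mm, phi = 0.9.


a = As * fy / (0.85 * f'c * b)
= 1844 * 400 / (0.85 * 40 * 357)
= 60.7678 mm
Mn = As * fy * (d - a/2) / 10^6
= 288.856 kN-m
phi*Mn = 0.9 * 288.856 = 259.97 kN-m

259.97


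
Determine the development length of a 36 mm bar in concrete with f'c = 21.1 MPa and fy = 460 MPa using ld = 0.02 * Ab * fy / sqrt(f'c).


Ab = pi * 36^2 / 4 = 1017.876 mm2
ld = 0.02 * 1017.876 * 460 / sqrt(21.1)
= 2038.6 mm

2038.6


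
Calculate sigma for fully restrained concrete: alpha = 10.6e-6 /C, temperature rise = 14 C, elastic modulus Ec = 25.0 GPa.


sigma = alpha * dT * Ec
= 10.6e-6 * 14 * 25.0 * 1000
= 3.71 MPa

3.71


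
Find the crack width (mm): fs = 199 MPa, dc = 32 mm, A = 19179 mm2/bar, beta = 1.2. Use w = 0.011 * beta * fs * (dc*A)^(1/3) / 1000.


w = 0.011 * beta * fs * (dc * A)^(1/3) / 1000
= 0.011 * 1.2 * 199 * (32 * 19179)^(1/3) / 1000
= 0.223 mm

0.223


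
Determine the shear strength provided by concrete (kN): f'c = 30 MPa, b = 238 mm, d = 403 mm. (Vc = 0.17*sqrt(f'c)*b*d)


Vc = 0.17 * sqrt(30) * 238 * 403 / 1000
= 89.31 kN

89.31


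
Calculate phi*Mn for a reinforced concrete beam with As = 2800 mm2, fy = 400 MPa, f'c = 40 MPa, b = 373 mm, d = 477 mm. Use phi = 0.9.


a = As * fy / (0.85 * f'c * b)
= 2800 * 400 / (0.85 * 40 * 373)
= 88.3141 mm
Mn = As * fy * (d - a/2) / 10^6
= 484.7841 kN-m
phi*Mn = 0.9 * 484.7841 = 436.31 kN-m

436.31


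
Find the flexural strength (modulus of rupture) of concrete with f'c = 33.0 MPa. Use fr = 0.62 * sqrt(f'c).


fr = 0.62 * sqrt(33.0)
= 3.562 MPa

3.562


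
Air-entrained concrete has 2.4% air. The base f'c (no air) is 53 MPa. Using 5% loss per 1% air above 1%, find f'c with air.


Strength loss = (2.4 - 1) * 5 = 7.0%
f'c = 53 * (1 - 7.0/100)
= 49.29 MPa

49.29


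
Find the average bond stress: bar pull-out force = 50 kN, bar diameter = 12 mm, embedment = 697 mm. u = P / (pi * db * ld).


u = P / (pi * db * ld)
= 50 * 1000 / (pi * 12 * 697)
= 1.903 MPa

1.903


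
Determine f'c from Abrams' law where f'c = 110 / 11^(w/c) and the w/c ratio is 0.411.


f'c = 110 / 11^0.411
= 110 / 2.679
= 41.06 MPa

41.06


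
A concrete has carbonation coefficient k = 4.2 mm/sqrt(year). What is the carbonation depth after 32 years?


depth = k * sqrt(t)
= 4.2 * sqrt(32)
= 23.76 mm

23.76


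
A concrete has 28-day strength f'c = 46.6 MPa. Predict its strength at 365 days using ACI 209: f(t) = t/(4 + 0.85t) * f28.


f(365) = 365 / (4 + 0.85 * 365) * 46.6
= 365 / 314.25 * 46.6
= 54.13 MPa

54.13


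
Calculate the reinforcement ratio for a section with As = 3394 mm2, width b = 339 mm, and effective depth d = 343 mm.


rho = As / (b * d)
= 3394 / (339 * 343)
= 0.0292

0.0292


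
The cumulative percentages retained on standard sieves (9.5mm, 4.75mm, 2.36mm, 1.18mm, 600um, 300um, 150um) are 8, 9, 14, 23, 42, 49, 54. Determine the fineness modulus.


FM = sum(cumulative % retained) / 100
= 199 / 100
= 1.99

1.99


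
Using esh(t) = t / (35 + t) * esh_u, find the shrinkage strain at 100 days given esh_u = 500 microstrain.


esh(100) = 100 / (35 + 100) * 500
= 100 / 135 * 500
= 370.4 microstrain

370.4


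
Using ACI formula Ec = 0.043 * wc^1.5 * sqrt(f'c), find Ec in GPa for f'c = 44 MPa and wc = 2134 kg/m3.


Ec = 0.043 * 2134^1.5 * sqrt(44) / 1000
= 28.12 GPa

28.12


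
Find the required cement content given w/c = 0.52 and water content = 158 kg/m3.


Cement = water / (w/c)
= 158 / 0.52
= 303.8 kg/m3

303.8


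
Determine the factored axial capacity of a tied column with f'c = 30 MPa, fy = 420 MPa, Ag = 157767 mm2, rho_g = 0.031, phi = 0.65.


Ast = rho * Ag = 0.031 * 157767 = 4890.777 mm2
phi*Pn = 0.65 * 0.80 * (0.85 * 30 * (157767 - 4890.777) + 420 * 4890.777) / 1000
= 3095.28 kN

3095.28


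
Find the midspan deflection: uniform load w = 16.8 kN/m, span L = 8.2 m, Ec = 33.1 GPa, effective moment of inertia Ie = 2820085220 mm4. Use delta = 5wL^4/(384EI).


Convert: L = 8.2 m = 8200 mm, Ec = 33.1 GPa = 33100 MPa
delta = 5 * 16.8 * 8200^4 / (384 * 33100 * 2820085220)
= 10.6 mm

10.6


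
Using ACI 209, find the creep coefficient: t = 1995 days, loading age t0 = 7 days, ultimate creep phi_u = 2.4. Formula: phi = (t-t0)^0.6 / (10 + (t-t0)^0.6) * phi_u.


dt = 1995 - 7 = 1988
phi = 1988^0.6 / (10 + 1988^0.6) * 2.4
= 2.172

2.172


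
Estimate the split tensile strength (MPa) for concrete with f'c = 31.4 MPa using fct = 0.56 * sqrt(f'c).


fct = 0.56 * sqrt(31.4)
= 0.56 * 5.604
= 3.138 MPa

3.138


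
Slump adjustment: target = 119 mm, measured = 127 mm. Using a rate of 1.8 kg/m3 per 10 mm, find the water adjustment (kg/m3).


Difference = 119 - 127 = -8 mm
Water adjustment = -8 * 1.8 / 10 = -1.4 kg/m3

-1.4


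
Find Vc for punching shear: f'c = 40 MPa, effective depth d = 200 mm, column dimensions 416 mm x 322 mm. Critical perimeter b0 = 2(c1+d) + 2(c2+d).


b0 = 2*(416 + 200) + 2*(322 + 200) = 2276 mm
Vc = 0.33 * sqrt(40) * 2276 * 200 / 1000
= 950.05 kN

950.05


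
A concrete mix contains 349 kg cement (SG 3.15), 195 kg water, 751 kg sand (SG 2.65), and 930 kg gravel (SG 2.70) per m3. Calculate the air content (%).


Vol cement = 349 / (3.15 * 1000) = 0.110794 m3
Vol water = 195 / 1000 = 0.195 m3
Vol sand = 751 / (2.65 * 1000) = 0.283396 m3
Vol gravel = 930 / (2.70 * 1000) = 0.344444 m3
Total solid + water volume = 0.933634 m3
Air = (1 - 0.933634) * 100 = 6.64%

6.64


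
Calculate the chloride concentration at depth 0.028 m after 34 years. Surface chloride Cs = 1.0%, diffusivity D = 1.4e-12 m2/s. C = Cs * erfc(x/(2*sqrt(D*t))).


t_seconds = 34 * 365.25 * 24 * 3600 = 1072958400.0 s
arg = 0.028 / (2 * sqrt(1.4e-12 * 1072958400.0))
= 0.3612
erfc(0.3612) = 0.6095
C = 1.0 * 0.6095 = 0.6095%

0.6095


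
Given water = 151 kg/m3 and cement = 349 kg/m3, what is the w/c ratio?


w/c = water / cement
w/c = 151 / 349 = 0.433

0.433


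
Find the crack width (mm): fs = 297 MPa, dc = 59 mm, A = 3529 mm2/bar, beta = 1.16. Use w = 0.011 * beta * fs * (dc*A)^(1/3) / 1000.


w = 0.011 * beta * fs * (dc * A)^(1/3) / 1000
= 0.011 * 1.16 * 297 * (59 * 3529)^(1/3) / 1000
= 0.225 mm

0.225


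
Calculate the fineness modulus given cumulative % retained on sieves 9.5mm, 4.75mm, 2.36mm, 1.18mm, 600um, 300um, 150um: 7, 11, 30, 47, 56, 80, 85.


FM = sum(cumulative % retained) / 100
= 316 / 100
= 3.16

3.16


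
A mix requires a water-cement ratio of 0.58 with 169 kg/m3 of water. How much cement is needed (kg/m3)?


Cement = water / (w/c)
= 169 / 0.58
= 291.4 kg/m3

291.4


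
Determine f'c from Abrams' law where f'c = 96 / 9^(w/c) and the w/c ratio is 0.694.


f'c = 96 / 9^0.694
= 96 / 4.595
= 20.89 MPa

20.89


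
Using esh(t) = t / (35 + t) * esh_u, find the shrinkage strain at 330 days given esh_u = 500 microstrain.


esh(330) = 330 / (35 + 330) * 500
= 330 / 365 * 500
= 452.1 microstrain

452.1


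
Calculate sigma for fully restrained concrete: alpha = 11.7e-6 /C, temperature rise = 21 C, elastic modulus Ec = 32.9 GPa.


sigma = alpha * dT * Ec
= 11.7e-6 * 21 * 32.9 * 1000
= 8.084 MPa

8.084


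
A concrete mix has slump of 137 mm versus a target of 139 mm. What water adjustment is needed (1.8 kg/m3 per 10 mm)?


Difference = 139 - 137 = 2 mm
Water adjustment = 2 * 1.8 / 10 = 0.4 kg/m3

0.4


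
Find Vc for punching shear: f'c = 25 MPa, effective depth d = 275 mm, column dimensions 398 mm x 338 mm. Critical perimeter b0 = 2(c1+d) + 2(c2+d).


b0 = 2*(398 + 275) + 2*(338 + 275) = 2572 mm
Vc = 0.33 * sqrt(25) * 2572 * 275 / 1000
= 1167.05 kN

1167.05


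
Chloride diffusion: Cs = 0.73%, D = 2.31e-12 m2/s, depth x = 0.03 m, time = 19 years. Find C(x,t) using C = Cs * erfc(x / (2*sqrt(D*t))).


t_seconds = 19 * 365.25 * 24 * 3600 = 599594400.0 s
arg = 0.03 / (2 * sqrt(2.31e-12 * 599594400.0))
= 0.403
erfc(0.403) = 0.5687
C = 0.73 * 0.5687 = 0.4151%

0.4151


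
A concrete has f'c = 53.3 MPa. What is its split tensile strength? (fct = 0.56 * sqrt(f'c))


fct = 0.56 * sqrt(53.3)
= 0.56 * 7.301
= 4.088 MPa

4.088


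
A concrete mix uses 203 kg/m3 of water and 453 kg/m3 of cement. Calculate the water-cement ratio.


w/c = water / cement
w/c = 203 / 453 = 0.448

0.448


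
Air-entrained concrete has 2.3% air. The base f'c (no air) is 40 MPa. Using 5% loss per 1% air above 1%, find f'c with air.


Strength loss = (2.3 - 1) * 5 = 6.5%
f'c = 40 * (1 - 6.5/100)
= 37.4 MPa

37.4


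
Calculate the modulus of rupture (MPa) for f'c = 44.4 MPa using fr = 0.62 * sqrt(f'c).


fr = 0.62 * sqrt(44.4)
= 4.131 MPa

4.131


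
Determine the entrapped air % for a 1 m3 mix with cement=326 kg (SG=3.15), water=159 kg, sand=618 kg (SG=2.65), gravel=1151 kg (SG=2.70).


Vol cement = 326 / (3.15 * 1000) = 0.103492 m3
Vol water = 159 / 1000 = 0.159 m3
Vol sand = 618 / (2.65 * 1000) = 0.233208 m3
Vol gravel = 1151 / (2.70 * 1000) = 0.426296 m3
Total solid + water volume = 0.921996 m3
Air = (1 - 0.921996) * 100 = 7.8%

7.8
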